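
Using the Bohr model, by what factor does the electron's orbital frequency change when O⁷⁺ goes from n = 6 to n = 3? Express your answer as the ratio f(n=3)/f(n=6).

8

f ∝ Z^2 · n^-3; with Z fixed, f ∝ n^-3.
f(n=3)/f(n=6) = (3/6)^-3 = 8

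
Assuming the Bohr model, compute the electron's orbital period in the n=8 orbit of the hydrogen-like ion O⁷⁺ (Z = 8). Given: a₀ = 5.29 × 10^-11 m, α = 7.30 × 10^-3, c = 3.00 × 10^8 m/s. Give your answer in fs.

r = n²a₀/Z = 8²·5.29 × 10^-11/8 = 4.23 × 10^-10 m
v = Zαc/n = 8·0.00730·3.00 × 10^8/8 = 2.19 × 10^6 m/s
T = 2πr/v = 1.21 × 10^-15 s = 1.21 fs

1.21 fs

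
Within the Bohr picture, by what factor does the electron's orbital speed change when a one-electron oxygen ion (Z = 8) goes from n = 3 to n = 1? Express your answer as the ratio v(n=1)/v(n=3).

v ∝ Z^1 · n^-1; with Z fixed, v ∝ n^-1.
v(n=1)/v(n=3) = (1/3)^-1 = 3

3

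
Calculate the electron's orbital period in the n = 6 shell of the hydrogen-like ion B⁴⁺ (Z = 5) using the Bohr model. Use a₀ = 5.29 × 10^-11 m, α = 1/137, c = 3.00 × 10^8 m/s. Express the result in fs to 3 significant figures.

1.31 fs

r = n²a₀/Z = 6²·5.29 × 10^-11/5 = 3.81 × 10^-10 m
v = Zαc/n = 5·0.00730·3.00 × 10^8/6 = 1.82 × 10^6 m/s
T = 2πr/v = 1.31 × 10^-15 s = 1.31 fs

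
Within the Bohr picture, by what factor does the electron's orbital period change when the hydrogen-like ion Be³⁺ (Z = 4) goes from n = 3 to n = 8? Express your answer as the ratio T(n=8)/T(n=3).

512/27

T ∝ Z^-2 · n^3; with Z fixed, T ∝ n^3.
T(n=8)/T(n=3) = (8/3)^3 = 512/27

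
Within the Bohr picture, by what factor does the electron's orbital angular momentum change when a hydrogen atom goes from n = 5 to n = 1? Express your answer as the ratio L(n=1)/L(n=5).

L = nℏ depends only on n, so L ∝ n.
L(n=1)/L(n=5) = (1/5)^1 = 1/5

1/5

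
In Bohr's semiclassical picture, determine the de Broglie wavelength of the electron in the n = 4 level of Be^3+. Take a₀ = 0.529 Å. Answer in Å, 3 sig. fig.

3.32 Å

The Bohr quantisation condition is nλ = 2πr_n.
r_n = n²a₀/Z = 2.12 Å
λ = 2πr_n/n = 2π·2.12/4 = 3.32 Å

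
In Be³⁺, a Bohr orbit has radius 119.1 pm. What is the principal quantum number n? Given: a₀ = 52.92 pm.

r_n = n²a₀/Z ⇒ n² = rZ/a₀ = 119.1 × 4 / 52.92 ≈ 9.00
n = 3

3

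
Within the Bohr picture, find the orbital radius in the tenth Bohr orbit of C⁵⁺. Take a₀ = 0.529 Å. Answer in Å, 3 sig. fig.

r_n = n²a₀/Z = 10² × 0.529 / 6
    = 100 × 0.529 / 6 = 8.82 Å

8.82 Å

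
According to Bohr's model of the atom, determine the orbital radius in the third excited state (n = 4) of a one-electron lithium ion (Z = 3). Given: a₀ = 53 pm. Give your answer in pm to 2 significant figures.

r_n = n²a₀/Z = 4² × 53 / 3
    = 16 × 53 / 3 = 280 pm

280 pm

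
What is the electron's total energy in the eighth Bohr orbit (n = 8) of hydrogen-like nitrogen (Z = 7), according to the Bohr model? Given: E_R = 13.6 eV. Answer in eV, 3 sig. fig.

E_n = −E_R·Z²/n² = −13.6 × 7²/8² = -10.4 eV

-10.4 eV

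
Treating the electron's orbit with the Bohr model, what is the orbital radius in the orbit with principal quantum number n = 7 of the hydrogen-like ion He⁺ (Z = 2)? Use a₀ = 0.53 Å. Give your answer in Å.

13 Å

r_n = n²a₀/Z = 7² × 0.53 / 2
    = 49 × 0.53 / 2 = 13 Å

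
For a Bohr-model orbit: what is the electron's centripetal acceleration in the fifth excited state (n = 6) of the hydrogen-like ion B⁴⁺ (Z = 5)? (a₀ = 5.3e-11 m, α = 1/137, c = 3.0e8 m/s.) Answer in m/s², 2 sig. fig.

8.7e21 m/s²

r = n²a₀/Z = 3.8e-10 m, v = Zαc/n = 1.8e6 m/s
a = v²/r = (1.8e6)² / 3.8e-10 = 8.7e21 m/s²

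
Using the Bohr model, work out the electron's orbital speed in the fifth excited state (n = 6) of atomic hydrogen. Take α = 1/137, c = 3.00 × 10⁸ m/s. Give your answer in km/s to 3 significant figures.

365 km/s

v_n = Zαc/n = 1 × 0.00730 × 3.00 × 10⁸ / 6
    = 365 km/s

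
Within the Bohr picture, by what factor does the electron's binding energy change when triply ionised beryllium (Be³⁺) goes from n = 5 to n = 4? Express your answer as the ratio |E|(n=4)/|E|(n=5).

25/16

|E| ∝ Z^2 · n^-2; with Z fixed, |E| ∝ n^-2.
|E|(n=4)/|E|(n=5) = (4/5)^-2 = 25/16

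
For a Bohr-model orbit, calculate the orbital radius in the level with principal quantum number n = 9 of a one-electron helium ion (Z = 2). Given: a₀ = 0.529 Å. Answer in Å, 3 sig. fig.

r_n = n²a₀/Z = 9² × 0.529 / 2
    = 81 × 0.529 / 2 = 21.4 Å

21.4 Å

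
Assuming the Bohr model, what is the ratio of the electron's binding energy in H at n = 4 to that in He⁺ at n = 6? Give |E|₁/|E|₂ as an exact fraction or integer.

|E| ∝ Z^2 · n^-2
|E|₁/|E|₂ = (1/2)^2 · (4/6)^-2 = 9/16

9/16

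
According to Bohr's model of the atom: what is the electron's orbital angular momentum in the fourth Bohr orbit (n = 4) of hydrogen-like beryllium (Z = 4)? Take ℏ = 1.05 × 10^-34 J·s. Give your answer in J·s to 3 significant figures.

L_n = nℏ = 4 × 1.05 × 10^-34 = 4.20 × 10^-34 J·s

4.20 × 10^-34 J·s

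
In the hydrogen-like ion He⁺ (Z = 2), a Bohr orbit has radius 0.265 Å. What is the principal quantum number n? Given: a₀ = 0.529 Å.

1

r_n = n²a₀/Z ⇒ n² = rZ/a₀ = 0.265 × 2 / 0.529 ≈ 1.00
n = 1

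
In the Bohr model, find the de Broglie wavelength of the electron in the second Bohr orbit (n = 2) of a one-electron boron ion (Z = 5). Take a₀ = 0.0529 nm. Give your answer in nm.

The Bohr quantisation condition is nλ = 2πr_n.
r_n = n²a₀/Z = 0.0423 nm
λ = 2πr_n/n = 2π·0.0423/2 = 0.133 nm

0.133 nm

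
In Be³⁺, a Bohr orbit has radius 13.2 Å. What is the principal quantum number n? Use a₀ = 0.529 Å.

r_n = n²a₀/Z ⇒ n² = rZ/a₀ = 13.2 × 4 / 0.529 ≈ 99.81
n = 10

10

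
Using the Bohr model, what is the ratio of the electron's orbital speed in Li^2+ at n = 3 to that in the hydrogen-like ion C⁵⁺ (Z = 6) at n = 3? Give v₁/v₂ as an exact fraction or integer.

v ∝ Z^1 · n^-1
v₁/v₂ = (3/6)^1 · (3/3)^-1 = 1/2

1/2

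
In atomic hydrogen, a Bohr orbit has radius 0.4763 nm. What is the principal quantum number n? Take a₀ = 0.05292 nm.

r_n = n²a₀/Z ⇒ n² = rZ/a₀ = 0.4763 × 1 / 0.05292 ≈ 9.00
n = 3

3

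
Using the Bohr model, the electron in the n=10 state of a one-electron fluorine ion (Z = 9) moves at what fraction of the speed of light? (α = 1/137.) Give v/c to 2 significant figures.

0.0066

v_n = Zαc/n, so v/c = Zα/n = 9 × 0.0073 / 10 = 0.0066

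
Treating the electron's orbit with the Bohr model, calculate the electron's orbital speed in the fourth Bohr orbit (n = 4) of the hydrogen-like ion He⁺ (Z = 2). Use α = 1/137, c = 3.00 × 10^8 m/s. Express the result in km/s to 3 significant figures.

1090 km/s

v_n = Zαc/n = 2 × 0.00730 × 3.00 × 10^8 / 4
    = 1090 km/s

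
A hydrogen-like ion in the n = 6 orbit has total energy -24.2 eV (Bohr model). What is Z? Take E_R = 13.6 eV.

8

E_n = −E_R Z²/n² ⇒ Z² = −E_n n²/E_R = 24.2 × 6² / 13.6 ≈ 64.06
Z = 8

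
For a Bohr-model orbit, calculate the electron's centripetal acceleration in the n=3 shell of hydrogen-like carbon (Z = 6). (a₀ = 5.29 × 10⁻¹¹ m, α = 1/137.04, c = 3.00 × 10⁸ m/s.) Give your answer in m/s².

2.42 × 10²³ m/s²

r = n²a₀/Z = 7.94 × 10⁻¹¹ m, v = Zαc/n = 4.38 × 10⁶ m/s
a = v²/r = (4.38 × 10⁶)² / 7.94 × 10⁻¹¹ = 2.42 × 10²³ m/s²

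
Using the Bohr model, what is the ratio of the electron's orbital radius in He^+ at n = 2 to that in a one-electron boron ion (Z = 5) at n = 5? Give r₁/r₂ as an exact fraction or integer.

2/5

r ∝ Z^-1 · n^2
r₁/r₂ = (2/5)^-1 · (2/5)^2 = 2/5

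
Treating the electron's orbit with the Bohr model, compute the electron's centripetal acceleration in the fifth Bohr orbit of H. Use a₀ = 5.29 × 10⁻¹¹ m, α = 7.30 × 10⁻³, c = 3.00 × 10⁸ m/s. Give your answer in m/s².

r = n²a₀/Z = 1.32 × 10⁻⁹ m, v = Zαc/n = 4.38 × 10⁵ m/s
a = v²/r = (4.38 × 10⁵)² / 1.32 × 10⁻⁹ = 1.45 × 10²⁰ m/s²

1.45 × 10²⁰ m/s²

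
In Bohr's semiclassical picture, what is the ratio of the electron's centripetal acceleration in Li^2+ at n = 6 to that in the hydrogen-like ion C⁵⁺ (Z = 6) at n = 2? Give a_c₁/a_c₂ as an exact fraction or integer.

1/648

a_c ∝ Z^3 · n^-4
a_c₁/a_c₂ = (3/6)^3 · (6/2)^-4 = 1/648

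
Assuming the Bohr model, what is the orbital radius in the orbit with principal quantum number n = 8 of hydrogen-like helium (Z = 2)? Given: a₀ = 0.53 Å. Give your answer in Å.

r_n = n²a₀/Z = 8² × 0.53 / 2
    = 64 × 0.53 / 2 = 17 Å

17 Å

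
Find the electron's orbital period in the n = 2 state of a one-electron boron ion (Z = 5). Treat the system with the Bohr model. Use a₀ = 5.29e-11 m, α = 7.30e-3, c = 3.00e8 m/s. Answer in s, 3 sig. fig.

r = n²a₀/Z = 2²·5.29e-11/5 = 4.23e-11 m
v = Zαc/n = 5·0.00730·3.00e8/2 = 5.47e6 m/s
T = 2πr/v = 4.86e-17 s

4.86e-17 s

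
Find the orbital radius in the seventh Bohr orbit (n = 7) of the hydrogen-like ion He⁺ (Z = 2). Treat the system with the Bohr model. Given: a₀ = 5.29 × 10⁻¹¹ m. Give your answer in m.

r_n = n²a₀/Z = 7² × 5.29 × 10⁻¹¹ / 2
    = 49 × 5.29 × 10⁻¹¹ / 2 = 1.30 × 10⁻⁹ m

1.30 × 10⁻⁹ m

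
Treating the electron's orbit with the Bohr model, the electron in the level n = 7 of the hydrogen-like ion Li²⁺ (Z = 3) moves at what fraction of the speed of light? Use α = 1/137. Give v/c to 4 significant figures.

0.003128

v_n = Zαc/n, so v/c = Zα/n = 3 × 0.007299 / 7 = 0.003128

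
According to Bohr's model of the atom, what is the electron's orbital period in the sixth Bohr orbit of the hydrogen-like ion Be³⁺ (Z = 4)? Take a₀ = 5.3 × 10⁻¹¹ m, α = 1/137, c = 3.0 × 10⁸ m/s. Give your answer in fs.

2.1 fs

r = n²a₀/Z = 6²·5.3 × 10⁻¹¹/4 = 4.8 × 10⁻¹⁰ m
v = Zαc/n = 4·0.0073·3.0 × 10⁸/6 = 1.5 × 10⁶ m/s
T = 2πr/v = 2.1 × 10⁻¹⁵ s = 2.1 fs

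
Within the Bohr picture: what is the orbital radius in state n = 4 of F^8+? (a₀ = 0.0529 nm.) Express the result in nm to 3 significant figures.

r_n = n²a₀/Z = 4² × 0.0529 / 9
    = 16 × 0.0529 / 9 = 0.0940 nm

0.0940 nm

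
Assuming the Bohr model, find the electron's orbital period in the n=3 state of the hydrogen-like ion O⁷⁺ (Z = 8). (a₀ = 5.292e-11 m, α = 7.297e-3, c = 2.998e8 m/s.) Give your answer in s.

r = n²a₀/Z = 3²·5.292e-11/8 = 5.954e-11 m
v = Zαc/n = 8·0.007297·2.998e8/3 = 5.834e6 m/s
T = 2πr/v = 6.412e-17 s

6.412e-17 s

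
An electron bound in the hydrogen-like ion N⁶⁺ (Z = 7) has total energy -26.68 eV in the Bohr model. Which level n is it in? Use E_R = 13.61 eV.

E_n = −E_R Z²/n² ⇒ n² = E_R Z²/(−E_n) = 13.61 × 7² / 26.68 ≈ 25.00
n = 5

5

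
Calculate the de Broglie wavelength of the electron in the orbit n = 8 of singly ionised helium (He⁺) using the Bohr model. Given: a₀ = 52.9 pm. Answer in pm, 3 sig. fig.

1330 pm

The Bohr quantisation condition is nλ = 2πr_n.
r_n = n²a₀/Z = 1690 pm
λ = 2πr_n/n = 2π·1690/8 = 1330 pm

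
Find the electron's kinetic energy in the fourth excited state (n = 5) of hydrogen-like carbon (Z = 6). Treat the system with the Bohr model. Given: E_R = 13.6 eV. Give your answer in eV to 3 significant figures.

19.6 eV

For a Coulomb orbit the virial theorem gives K = −E_n.
E_n = −E_R·Z²/n², so K = E_R·Z²/n² = 13.6 × 6²/5² = 19.6 eV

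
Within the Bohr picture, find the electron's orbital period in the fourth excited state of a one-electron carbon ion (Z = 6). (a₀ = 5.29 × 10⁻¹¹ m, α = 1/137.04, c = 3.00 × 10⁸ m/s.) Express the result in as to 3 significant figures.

527 as

r = n²a₀/Z = 5²·5.29 × 10⁻¹¹/6 = 2.20 × 10⁻¹⁰ m
v = Zαc/n = 6·0.00730·3.00 × 10⁸/5 = 2.63 × 10⁶ m/s
T = 2πr/v = 5.27 × 10⁻¹⁶ s = 527 as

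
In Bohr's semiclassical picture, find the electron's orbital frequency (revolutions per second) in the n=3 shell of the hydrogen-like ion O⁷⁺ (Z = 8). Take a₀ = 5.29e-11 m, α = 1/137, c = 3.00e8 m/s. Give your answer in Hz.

1.56e16 Hz

r = n²a₀/Z = 5.95e-11 m, v = Zαc/n = 5.84e6 m/s
f = v/(2πr) = 1.56e16 Hz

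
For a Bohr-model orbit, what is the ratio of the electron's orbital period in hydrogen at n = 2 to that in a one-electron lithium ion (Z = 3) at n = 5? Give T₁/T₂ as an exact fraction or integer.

72/125

T ∝ Z^-2 · n^3
T₁/T₂ = (1/3)^-2 · (2/5)^3 = 72/125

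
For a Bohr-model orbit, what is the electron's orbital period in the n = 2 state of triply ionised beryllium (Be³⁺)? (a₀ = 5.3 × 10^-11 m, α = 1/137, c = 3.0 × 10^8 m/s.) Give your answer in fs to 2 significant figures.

r = n²a₀/Z = 2²·5.3 × 10^-11/4 = 5.3 × 10^-11 m
v = Zαc/n = 4·0.0073·3.0 × 10^8/2 = 4.4 × 10^6 m/s
T = 2πr/v = 7.6 × 10^-17 s = 0.076 fs

0.076 fs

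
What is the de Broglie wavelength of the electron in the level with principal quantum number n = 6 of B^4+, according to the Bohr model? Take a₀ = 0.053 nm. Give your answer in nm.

0.40 nm

The Bohr quantisation condition is nλ = 2πr_n.
r_n = n²a₀/Z = 0.38 nm
λ = 2πr_n/n = 2π·0.38/6 = 0.40 nm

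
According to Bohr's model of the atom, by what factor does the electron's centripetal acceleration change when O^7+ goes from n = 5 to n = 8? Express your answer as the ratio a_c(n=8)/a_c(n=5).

625/4096

a_c ∝ Z^3 · n^-4; with Z fixed, a_c ∝ n^-4.
a_c(n=8)/a_c(n=5) = (8/5)^-4 = 625/4096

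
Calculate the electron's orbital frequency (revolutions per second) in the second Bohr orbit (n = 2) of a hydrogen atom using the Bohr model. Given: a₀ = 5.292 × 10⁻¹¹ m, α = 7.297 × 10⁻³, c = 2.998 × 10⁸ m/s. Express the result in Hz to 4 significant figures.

8.224 × 10¹⁴ Hz

r = n²a₀/Z = 2.117 × 10⁻¹⁰ m, v = Zαc/n = 1.094 × 10⁶ m/s
f = v/(2πr) = 8.224 × 10¹⁴ Hz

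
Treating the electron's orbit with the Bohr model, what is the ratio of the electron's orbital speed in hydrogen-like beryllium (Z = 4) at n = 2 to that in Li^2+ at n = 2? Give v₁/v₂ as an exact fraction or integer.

v ∝ Z^1 · n^-1
v₁/v₂ = (4/3)^1 · (2/2)^-1 = 4/3

4/3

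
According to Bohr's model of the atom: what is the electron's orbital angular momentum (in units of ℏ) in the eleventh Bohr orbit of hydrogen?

L_n = nℏ, so L/ℏ = n = 11.

11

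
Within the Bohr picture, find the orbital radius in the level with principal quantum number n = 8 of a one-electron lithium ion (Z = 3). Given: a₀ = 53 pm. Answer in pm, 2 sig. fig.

r_n = n²a₀/Z = 8² × 53 / 3
    = 64 × 53 / 3 = 1100 pm

1100 pm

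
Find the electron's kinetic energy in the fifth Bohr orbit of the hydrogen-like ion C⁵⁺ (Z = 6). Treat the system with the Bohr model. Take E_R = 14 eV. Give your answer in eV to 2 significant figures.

20 eV

For a Coulomb orbit the virial theorem gives K = −E_n.
E_n = −E_R·Z²/n², so K = E_R·Z²/n² = 14 × 6²/5² = 20 eV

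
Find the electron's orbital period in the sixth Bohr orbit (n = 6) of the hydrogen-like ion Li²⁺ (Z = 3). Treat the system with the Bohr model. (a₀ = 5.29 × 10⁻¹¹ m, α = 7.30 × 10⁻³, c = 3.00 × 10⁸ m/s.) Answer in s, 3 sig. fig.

3.64 × 10⁻¹⁵ s

r = n²a₀/Z = 6²·5.29 × 10⁻¹¹/3 = 6.35 × 10⁻¹⁰ m
v = Zαc/n = 3·0.00730·3.00 × 10⁸/6 = 1.09 × 10⁶ m/s
T = 2πr/v = 3.64 × 10⁻¹⁵ s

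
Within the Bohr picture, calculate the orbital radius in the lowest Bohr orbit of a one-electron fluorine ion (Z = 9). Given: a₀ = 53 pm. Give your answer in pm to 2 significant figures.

r_n = n²a₀/Z = 1² × 53 / 9
    = 1 × 53 / 9 = 5.9 pm

5.9 pm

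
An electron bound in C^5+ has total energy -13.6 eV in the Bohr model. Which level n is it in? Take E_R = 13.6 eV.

6

E_n = −E_R Z²/n² ⇒ n² = E_R Z²/(−E_n) = 13.6 × 6² / 13.6 ≈ 36.00
n = 6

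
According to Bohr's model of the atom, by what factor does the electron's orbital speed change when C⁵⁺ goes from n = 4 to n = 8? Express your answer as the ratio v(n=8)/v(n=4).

v ∝ Z^1 · n^-1; with Z fixed, v ∝ n^-1.
v(n=8)/v(n=4) = (8/4)^-1 = 1/2

1/2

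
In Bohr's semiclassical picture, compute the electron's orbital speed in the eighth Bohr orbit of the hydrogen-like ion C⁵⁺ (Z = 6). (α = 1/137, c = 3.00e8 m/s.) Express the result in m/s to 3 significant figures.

v_n = Zαc/n = 6 × 0.00730 × 3.00e8 / 8
    = 1.64e6 m/s

1.64e6 m/s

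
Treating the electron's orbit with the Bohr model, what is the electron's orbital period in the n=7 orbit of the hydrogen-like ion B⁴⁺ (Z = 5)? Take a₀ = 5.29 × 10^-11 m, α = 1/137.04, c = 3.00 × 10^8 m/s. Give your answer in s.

r = n²a₀/Z = 7²·5.29 × 10^-11/5 = 5.18 × 10^-10 m
v = Zαc/n = 5·0.00730·3.00 × 10^8/7 = 1.56 × 10^6 m/s
T = 2πr/v = 2.08 × 10^-15 s

2.08 × 10^-15 s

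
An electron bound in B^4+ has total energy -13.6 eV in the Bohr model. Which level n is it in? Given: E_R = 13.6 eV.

E_n = −E_R Z²/n² ⇒ n² = E_R Z²/(−E_n) = 13.6 × 5² / 13.6 ≈ 25.00
n = 5

5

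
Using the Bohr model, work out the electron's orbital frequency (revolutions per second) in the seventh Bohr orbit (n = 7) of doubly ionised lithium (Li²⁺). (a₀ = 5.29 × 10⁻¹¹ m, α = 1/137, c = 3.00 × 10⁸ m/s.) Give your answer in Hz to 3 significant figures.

r = n²a₀/Z = 8.64 × 10⁻¹⁰ m, v = Zαc/n = 9.38 × 10⁵ m/s
f = v/(2πr) = 1.73 × 10¹⁴ Hz

1.73 × 10¹⁴ Hz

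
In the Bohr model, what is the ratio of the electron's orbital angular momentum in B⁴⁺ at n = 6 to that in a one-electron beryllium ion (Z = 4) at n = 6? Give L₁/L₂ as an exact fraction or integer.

L = nℏ is independent of Z.
L₁/L₂ = n₁/n₂ = 6/6 = 1

1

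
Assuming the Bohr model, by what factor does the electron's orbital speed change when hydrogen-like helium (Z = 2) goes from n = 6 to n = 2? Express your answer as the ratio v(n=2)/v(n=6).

v ∝ Z^1 · n^-1; with Z fixed, v ∝ n^-1.
v(n=2)/v(n=6) = (2/6)^-1 = 3

3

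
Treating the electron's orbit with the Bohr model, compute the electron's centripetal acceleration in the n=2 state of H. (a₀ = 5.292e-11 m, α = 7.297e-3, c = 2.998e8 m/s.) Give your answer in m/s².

r = n²a₀/Z = 2.117e-10 m, v = Zαc/n = 1.094e6 m/s
a = v²/r = (1.094e6)² / 2.117e-10 = 5.652e21 m/s²

5.652e21 m/s²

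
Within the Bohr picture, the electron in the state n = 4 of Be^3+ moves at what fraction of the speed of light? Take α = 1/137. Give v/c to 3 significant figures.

v_n = Zαc/n, so v/c = Zα/n = 4 × 0.00730 / 4 = 0.00730

0.00730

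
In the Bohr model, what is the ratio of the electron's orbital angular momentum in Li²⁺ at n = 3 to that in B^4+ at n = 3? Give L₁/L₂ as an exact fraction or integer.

L = nℏ is independent of Z.
L₁/L₂ = n₁/n₂ = 3/3 = 1

1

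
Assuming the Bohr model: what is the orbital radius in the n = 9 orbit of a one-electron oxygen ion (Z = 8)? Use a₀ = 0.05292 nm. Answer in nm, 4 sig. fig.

0.5358 nm

r_n = n²a₀/Z = 9² × 0.05292 / 8
    = 81 × 0.05292 / 8 = 0.5358 nm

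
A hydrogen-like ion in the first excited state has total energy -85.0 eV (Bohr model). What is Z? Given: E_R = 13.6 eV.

E_n = −E_R Z²/n² ⇒ Z² = −E_n n²/E_R = 85.0 × 2² / 13.6 ≈ 25.00
Z = 5

5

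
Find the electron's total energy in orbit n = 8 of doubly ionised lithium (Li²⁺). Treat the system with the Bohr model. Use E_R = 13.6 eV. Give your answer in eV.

-1.91 eV

E_n = −E_R·Z²/n² = −13.6 × 3²/8² = -1.91 eV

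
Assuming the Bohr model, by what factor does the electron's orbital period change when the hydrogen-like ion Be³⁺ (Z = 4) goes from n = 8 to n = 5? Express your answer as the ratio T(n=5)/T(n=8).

125/512

T ∝ Z^-2 · n^3; with Z fixed, T ∝ n^3.
T(n=5)/T(n=8) = (5/8)^3 = 125/512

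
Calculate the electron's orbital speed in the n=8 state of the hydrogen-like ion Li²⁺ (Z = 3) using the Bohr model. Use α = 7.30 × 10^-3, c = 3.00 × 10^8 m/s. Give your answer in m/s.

v_n = Zαc/n = 3 × 0.00730 × 3.00 × 10^8 / 8
    = 8.21 × 10^5 m/s

8.21 × 10^5 m/s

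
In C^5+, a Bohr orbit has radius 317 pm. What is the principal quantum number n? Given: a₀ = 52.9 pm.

r_n = n²a₀/Z ⇒ n² = rZ/a₀ = 317 × 6 / 52.9 ≈ 35.95
n = 6

6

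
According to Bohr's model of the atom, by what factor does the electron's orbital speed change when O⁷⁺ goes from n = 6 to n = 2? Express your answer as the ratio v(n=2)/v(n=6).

v ∝ Z^1 · n^-1; with Z fixed, v ∝ n^-1.
v(n=2)/v(n=6) = (2/6)^-1 = 3

3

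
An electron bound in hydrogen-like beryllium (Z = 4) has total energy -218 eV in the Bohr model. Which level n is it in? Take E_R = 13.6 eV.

1

E_n = −E_R Z²/n² ⇒ n² = E_R Z²/(−E_n) = 13.6 × 4² / 218 ≈ 1.00
n = 1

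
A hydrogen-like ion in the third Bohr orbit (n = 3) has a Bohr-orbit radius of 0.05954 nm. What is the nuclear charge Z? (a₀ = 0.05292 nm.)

r_n = n²a₀/Z ⇒ Z = n²a₀/r = 3² × 0.05292 / 0.05954 ≈ 8.00
Z = 8

8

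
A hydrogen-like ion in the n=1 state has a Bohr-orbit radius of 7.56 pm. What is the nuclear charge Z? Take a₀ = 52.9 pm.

r_n = n²a₀/Z ⇒ Z = n²a₀/r = 1² × 52.9 / 7.56 ≈ 7.00
Z = 7

7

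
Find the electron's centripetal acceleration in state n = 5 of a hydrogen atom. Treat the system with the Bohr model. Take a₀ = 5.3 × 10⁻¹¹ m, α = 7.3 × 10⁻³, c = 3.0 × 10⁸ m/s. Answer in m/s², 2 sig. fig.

1.4 × 10²⁰ m/s²

r = n²a₀/Z = 1.3 × 10⁻⁹ m, v = Zαc/n = 4.4 × 10⁵ m/s
a = v²/r = (4.4 × 10⁵)² / 1.3 × 10⁻⁹ = 1.4 × 10²⁰ m/s²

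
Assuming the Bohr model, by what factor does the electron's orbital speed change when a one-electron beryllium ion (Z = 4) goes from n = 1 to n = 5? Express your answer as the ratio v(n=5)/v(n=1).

1/5

v ∝ Z^1 · n^-1; with Z fixed, v ∝ n^-1.
v(n=5)/v(n=1) = (5/1)^-1 = 1/5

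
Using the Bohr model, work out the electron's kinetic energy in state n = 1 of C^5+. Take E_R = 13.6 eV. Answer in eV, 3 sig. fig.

490 eV

For a Coulomb orbit the virial theorem gives K = −E_n.
E_n = −E_R·Z²/n², so K = E_R·Z²/n² = 13.6 × 6²/1² = 490 eV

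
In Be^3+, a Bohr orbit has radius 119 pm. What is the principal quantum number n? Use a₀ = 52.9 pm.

3

r_n = n²a₀/Z ⇒ n² = rZ/a₀ = 119 × 4 / 52.9 ≈ 9.00
n = 3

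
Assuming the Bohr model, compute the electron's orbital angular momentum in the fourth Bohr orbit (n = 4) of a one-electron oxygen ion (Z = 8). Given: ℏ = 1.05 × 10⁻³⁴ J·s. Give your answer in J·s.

4.20 × 10⁻³⁴ J·s

L_n = nℏ = 4 × 1.05 × 10⁻³⁴ = 4.20 × 10⁻³⁴ J·s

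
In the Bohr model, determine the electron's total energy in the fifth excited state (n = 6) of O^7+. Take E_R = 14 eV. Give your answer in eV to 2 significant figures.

E_n = −E_R·Z²/n² = −14 × 8²/6² = -25 eV

-25 eV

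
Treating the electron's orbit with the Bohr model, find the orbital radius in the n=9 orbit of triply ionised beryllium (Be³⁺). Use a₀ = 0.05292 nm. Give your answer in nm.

r_n = n²a₀/Z = 9² × 0.05292 / 4
    = 81 × 0.05292 / 4 = 1.072 nm

1.072 nm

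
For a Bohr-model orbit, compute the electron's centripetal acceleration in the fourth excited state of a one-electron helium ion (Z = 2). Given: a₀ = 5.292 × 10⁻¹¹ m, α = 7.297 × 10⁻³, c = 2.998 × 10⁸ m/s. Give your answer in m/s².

1.158 × 10²¹ m/s²

r = n²a₀/Z = 6.615 × 10⁻¹⁰ m, v = Zαc/n = 8.751 × 10⁵ m/s
a = v²/r = (8.751 × 10⁵)² / 6.615 × 10⁻¹⁰ = 1.158 × 10²¹ m/s²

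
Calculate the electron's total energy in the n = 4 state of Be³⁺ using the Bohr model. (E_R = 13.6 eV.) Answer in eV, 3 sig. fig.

-13.6 eV

E_n = −E_R·Z²/n² = −13.6 × 4²/4² = -13.6 eV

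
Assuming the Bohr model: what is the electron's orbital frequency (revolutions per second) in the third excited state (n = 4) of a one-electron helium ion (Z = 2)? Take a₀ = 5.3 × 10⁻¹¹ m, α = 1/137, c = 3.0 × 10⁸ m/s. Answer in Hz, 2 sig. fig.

r = n²a₀/Z = 4.2 × 10⁻¹⁰ m, v = Zαc/n = 1.1 × 10⁶ m/s
f = v/(2πr) = 4.1 × 10¹⁴ Hz

4.1 × 10¹⁴ Hz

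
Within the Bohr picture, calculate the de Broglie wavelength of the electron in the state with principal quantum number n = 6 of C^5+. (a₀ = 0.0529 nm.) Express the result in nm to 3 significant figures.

The Bohr quantisation condition is nλ = 2πr_n.
r_n = n²a₀/Z = 0.317 nm
λ = 2πr_n/n = 2π·0.317/6 = 0.332 nm

0.332 nm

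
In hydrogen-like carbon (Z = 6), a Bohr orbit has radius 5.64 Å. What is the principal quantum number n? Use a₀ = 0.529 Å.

r_n = n²a₀/Z ⇒ n² = rZ/a₀ = 5.64 × 6 / 0.529 ≈ 63.97
n = 8

8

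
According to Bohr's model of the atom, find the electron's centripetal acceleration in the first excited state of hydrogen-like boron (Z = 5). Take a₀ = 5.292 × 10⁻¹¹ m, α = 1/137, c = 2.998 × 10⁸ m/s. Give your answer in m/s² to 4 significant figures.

7.070 × 10²³ m/s²

r = n²a₀/Z = 4.234 × 10⁻¹¹ m, v = Zαc/n = 5.471 × 10⁶ m/s
a = v²/r = (5.471 × 10⁶)² / 4.234 × 10⁻¹¹ = 7.070 × 10²³ m/s²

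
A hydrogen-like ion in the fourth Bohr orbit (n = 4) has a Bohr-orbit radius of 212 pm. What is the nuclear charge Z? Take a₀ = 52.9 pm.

r_n = n²a₀/Z ⇒ Z = n²a₀/r = 4² × 52.9 / 212 ≈ 3.99
Z = 4

4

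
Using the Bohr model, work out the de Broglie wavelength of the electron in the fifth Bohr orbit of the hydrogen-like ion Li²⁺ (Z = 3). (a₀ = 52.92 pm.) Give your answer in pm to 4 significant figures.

The Bohr quantisation condition is nλ = 2πr_n.
r_n = n²a₀/Z = 441.0 pm
λ = 2πr_n/n = 2π·441.0/5 = 554.2 pm

554.2 pm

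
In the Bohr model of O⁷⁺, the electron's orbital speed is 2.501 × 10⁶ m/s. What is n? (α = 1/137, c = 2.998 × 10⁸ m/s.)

7

v_n = Zαc/n ⇒ n = Zαc/v = 8 × 0.007299 × 2.998 × 10⁸ / 2.501 × 10⁶ ≈ 7.00
n = 7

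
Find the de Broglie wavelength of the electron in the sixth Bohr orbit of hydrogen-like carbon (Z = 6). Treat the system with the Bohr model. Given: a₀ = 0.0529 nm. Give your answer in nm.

0.332 nm

The Bohr quantisation condition is nλ = 2πr_n.
r_n = n²a₀/Z = 0.317 nm
λ = 2πr_n/n = 2π·0.317/6 = 0.332 nm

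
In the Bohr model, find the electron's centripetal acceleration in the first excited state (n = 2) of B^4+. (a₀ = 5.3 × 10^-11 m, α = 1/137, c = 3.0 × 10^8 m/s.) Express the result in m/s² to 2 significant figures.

r = n²a₀/Z = 4.2 × 10^-11 m, v = Zαc/n = 5.5 × 10^6 m/s
a = v²/r = (5.5 × 10^6)² / 4.2 × 10^-11 = 7.1 × 10^23 m/s²

7.1 × 10^23 m/s²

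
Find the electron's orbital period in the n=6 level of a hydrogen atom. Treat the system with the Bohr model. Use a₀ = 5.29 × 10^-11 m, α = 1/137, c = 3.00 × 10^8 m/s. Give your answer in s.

r = n²a₀/Z = 6²·5.29 × 10^-11/1 = 1.90 × 10^-9 m
v = Zαc/n = 1·0.00730·3.00 × 10^8/6 = 3.65 × 10^5 m/s
T = 2πr/v = 3.28 × 10^-14 s

3.28 × 10^-14 s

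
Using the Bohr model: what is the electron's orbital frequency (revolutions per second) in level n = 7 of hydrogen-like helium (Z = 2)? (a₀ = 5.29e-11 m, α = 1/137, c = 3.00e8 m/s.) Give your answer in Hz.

7.68e13 Hz

r = n²a₀/Z = 1.30e-9 m, v = Zαc/n = 6.26e5 m/s
f = v/(2πr) = 7.68e13 Hz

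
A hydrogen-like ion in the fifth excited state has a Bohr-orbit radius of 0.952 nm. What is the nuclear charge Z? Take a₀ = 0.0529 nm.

r_n = n²a₀/Z ⇒ Z = n²a₀/r = 6² × 0.0529 / 0.952 ≈ 2.00
Z = 2

2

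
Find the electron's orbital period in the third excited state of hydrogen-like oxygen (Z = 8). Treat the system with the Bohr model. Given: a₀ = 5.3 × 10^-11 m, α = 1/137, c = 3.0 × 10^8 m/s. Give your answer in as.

150 as

r = n²a₀/Z = 4²·5.3 × 10^-11/8 = 1.1 × 10^-10 m
v = Zαc/n = 8·0.0073·3.0 × 10^8/4 = 4.4 × 10^6 m/s
T = 2πr/v = 1.5 × 10^-16 s = 150 as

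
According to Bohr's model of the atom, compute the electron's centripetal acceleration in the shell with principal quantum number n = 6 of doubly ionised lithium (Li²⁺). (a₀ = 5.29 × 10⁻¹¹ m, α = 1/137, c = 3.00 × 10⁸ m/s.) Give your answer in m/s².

1.89 × 10²¹ m/s²

r = n²a₀/Z = 6.35 × 10⁻¹⁰ m, v = Zαc/n = 1.09 × 10⁶ m/s
a = v²/r = (1.09 × 10⁶)² / 6.35 × 10⁻¹⁰ = 1.89 × 10²¹ m/s²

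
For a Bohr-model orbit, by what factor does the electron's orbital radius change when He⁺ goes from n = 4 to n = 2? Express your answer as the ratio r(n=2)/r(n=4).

1/4

r ∝ Z^-1 · n^2; with Z fixed, r ∝ n^2.
r(n=2)/r(n=4) = (2/4)^2 = 1/4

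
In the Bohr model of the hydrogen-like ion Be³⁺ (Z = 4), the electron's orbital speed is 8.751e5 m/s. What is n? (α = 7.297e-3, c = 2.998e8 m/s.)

v_n = Zαc/n ⇒ n = Zαc/v = 4 × 0.007297 × 2.998e8 / 8.751e5 ≈ 10.00
n = 10

10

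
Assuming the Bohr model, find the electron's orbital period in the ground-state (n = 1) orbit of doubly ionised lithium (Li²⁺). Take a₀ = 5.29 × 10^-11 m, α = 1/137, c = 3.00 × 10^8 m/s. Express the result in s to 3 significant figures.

1.69 × 10^-17 s

r = n²a₀/Z = 1²·5.29 × 10^-11/3 = 1.76 × 10^-11 m
v = Zαc/n = 3·0.00730·3.00 × 10^8/1 = 6.57 × 10^6 m/s
T = 2πr/v = 1.69 × 10^-17 s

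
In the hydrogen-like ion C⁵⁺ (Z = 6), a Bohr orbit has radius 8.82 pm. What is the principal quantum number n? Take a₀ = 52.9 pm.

1

r_n = n²a₀/Z ⇒ n² = rZ/a₀ = 8.82 × 6 / 52.9 ≈ 1.00
n = 1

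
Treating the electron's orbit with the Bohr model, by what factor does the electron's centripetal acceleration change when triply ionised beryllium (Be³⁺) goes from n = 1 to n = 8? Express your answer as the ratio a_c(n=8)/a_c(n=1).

a_c ∝ Z^3 · n^-4; with Z fixed, a_c ∝ n^-4.
a_c(n=8)/a_c(n=1) = (8/1)^-4 = 1/4096

1/4096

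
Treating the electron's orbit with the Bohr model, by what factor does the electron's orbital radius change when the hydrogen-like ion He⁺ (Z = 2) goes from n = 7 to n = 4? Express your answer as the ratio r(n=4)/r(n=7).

r ∝ Z^-1 · n^2; with Z fixed, r ∝ n^2.
r(n=4)/r(n=7) = (4/7)^2 = 16/49

16/49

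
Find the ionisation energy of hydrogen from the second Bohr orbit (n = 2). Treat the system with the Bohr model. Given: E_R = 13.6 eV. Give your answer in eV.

3.40 eV

E_n = −E_R·Z²/n² = −13.6 × 1²/2² eV = -3.40 eV
Ionisation energy = −E_n = 3.40 eV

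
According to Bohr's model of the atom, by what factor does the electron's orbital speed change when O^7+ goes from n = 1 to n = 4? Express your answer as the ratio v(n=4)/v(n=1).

v ∝ Z^1 · n^-1; with Z fixed, v ∝ n^-1.
v(n=4)/v(n=1) = (4/1)^-1 = 1/4

1/4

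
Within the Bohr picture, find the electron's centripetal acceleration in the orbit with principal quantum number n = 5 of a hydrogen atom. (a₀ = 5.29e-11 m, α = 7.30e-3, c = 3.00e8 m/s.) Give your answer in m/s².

1.45e20 m/s²

r = n²a₀/Z = 1.32e-9 m, v = Zαc/n = 4.38e5 m/s
a = v²/r = (4.38e5)² / 1.32e-9 = 1.45e20 m/s²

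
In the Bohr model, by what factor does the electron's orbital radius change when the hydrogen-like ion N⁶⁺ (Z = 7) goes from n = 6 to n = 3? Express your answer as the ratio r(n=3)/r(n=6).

1/4

r ∝ Z^-1 · n^2; with Z fixed, r ∝ n^2.
r(n=3)/r(n=6) = (3/6)^2 = 1/4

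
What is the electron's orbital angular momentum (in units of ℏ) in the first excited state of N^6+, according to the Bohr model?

2

L_n = nℏ, so L/ℏ = n = 2.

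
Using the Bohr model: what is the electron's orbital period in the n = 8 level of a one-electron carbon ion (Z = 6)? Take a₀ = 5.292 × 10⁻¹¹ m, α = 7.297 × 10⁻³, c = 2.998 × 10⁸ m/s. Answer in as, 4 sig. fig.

2162 as

r = n²a₀/Z = 8²·5.292 × 10⁻¹¹/6 = 5.645 × 10⁻¹⁰ m
v = Zαc/n = 6·0.007297·2.998 × 10⁸/8 = 1.641 × 10⁶ m/s
T = 2πr/v = 2.162 × 10⁻¹⁵ s = 2162 as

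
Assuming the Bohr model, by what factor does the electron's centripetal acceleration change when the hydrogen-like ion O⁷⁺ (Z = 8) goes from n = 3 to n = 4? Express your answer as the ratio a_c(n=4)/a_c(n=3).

81/256

a_c ∝ Z^3 · n^-4; with Z fixed, a_c ∝ n^-4.
a_c(n=4)/a_c(n=3) = (4/3)^-4 = 81/256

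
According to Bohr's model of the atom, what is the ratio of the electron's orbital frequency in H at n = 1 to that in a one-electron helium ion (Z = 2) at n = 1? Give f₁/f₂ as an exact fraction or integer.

1/4

f ∝ Z^2 · n^-3
f₁/f₂ = (1/2)^2 · (1/1)^-3 = 1/4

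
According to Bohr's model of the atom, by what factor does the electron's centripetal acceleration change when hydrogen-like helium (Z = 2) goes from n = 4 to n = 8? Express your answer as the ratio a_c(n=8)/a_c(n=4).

a_c ∝ Z^3 · n^-4; with Z fixed, a_c ∝ n^-4.
a_c(n=8)/a_c(n=4) = (8/4)^-4 = 1/16

1/16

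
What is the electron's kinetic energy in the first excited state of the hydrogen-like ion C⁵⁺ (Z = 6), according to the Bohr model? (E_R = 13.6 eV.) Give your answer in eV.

For a Coulomb orbit the virial theorem gives K = −E_n.
E_n = −E_R·Z²/n², so K = E_R·Z²/n² = 13.6 × 6²/2² = 122 eV

122 eV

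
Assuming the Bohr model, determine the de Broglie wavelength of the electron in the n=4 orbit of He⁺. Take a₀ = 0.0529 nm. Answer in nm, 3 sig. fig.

The Bohr quantisation condition is nλ = 2πr_n.
r_n = n²a₀/Z = 0.423 nm
λ = 2πr_n/n = 2π·0.423/4 = 0.665 nm

0.665 nm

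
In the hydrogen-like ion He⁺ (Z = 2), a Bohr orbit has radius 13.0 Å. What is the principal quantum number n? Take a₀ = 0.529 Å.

r_n = n²a₀/Z ⇒ n² = rZ/a₀ = 13.0 × 2 / 0.529 ≈ 49.15
n = 7

7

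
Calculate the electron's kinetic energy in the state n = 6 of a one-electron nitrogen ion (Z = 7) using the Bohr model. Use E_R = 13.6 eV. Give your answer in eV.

18.5 eV

For a Coulomb orbit the virial theorem gives K = −E_n.
E_n = −E_R·Z²/n², so K = E_R·Z²/n² = 13.6 × 7²/6² = 18.5 eV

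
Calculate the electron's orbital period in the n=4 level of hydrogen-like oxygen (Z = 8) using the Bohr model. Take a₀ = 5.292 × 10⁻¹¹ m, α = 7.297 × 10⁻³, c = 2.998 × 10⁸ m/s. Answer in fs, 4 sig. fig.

0.1520 fs

r = n²a₀/Z = 4²·5.292 × 10⁻¹¹/8 = 1.058 × 10⁻¹⁰ m
v = Zαc/n = 8·0.007297·2.998 × 10⁸/4 = 4.375 × 10⁶ m/s
T = 2πr/v = 1.520 × 10⁻¹⁶ s = 0.1520 fs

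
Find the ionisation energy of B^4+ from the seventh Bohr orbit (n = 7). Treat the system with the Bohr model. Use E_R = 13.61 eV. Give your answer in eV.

E_n = −E_R·Z²/n² = −13.61 × 5²/7² eV = -6.944 eV
Ionisation energy = −E_n = 6.944 eV

6.944 eV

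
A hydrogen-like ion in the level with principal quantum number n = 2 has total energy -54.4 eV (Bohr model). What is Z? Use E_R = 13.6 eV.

4

E_n = −E_R Z²/n² ⇒ Z² = −E_n n²/E_R = 54.4 × 2² / 13.6 ≈ 16.00
Z = 4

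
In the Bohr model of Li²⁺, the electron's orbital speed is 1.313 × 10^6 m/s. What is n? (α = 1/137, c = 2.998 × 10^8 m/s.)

5

v_n = Zαc/n ⇒ n = Zαc/v = 3 × 0.007299 × 2.998 × 10^8 / 1.313 × 10^6 ≈ 5.00
n = 5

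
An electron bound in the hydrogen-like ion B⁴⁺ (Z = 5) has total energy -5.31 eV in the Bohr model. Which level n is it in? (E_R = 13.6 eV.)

E_n = −E_R Z²/n² ⇒ n² = E_R Z²/(−E_n) = 13.6 × 5² / 5.31 ≈ 64.03
n = 8

8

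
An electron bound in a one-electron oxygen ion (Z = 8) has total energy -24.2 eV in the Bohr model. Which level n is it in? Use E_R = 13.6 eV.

E_n = −E_R Z²/n² ⇒ n² = E_R Z²/(−E_n) = 13.6 × 8² / 24.2 ≈ 35.97
n = 6

6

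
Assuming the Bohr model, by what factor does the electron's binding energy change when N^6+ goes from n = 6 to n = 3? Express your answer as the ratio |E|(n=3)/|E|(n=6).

|E| ∝ Z^2 · n^-2; with Z fixed, |E| ∝ n^-2.
|E|(n=3)/|E|(n=6) = (3/6)^-2 = 4

4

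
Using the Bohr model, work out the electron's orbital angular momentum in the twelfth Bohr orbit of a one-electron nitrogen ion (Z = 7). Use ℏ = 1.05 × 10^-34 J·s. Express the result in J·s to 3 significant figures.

L_n = nℏ = 12 × 1.05 × 10^-34 = 1.26 × 10^-33 J·s

1.26 × 10^-33 J·s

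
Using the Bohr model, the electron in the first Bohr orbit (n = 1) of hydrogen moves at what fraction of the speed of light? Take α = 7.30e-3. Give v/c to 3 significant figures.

0.00730

v_n = Zαc/n, so v/c = Zα/n = 1 × 0.00730 / 1 = 0.00730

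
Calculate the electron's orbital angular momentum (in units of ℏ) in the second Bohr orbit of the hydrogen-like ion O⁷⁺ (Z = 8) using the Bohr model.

2

L_n = nℏ, so L/ℏ = n = 2.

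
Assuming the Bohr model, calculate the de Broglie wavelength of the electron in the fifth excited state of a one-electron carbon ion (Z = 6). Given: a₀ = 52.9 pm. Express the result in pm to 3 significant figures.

332 pm

The Bohr quantisation condition is nλ = 2πr_n.
r_n = n²a₀/Z = 317 pm
λ = 2πr_n/n = 2π·317/6 = 332 pm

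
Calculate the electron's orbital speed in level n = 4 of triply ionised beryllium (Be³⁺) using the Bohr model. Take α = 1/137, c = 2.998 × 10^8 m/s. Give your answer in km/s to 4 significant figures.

2188 km/s

v_n = Zαc/n = 4 × 0.007299 × 2.998 × 10^8 / 4
    = 2188 km/s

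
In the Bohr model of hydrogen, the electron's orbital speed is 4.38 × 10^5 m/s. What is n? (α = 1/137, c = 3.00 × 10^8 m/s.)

5

v_n = Zαc/n ⇒ n = Zαc/v = 1 × 0.00730 × 3.00 × 10^8 / 4.38 × 10^5 ≈ 5.00
n = 5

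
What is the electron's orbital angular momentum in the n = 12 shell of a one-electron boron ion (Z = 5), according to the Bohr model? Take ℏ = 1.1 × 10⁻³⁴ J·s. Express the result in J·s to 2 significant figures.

1.3 × 10⁻³³ J·s

L_n = nℏ = 12 × 1.1 × 10⁻³⁴ = 1.3 × 10⁻³³ J·s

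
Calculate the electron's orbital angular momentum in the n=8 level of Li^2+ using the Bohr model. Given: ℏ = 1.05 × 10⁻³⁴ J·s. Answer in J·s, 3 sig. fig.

L_n = nℏ = 8 × 1.05 × 10⁻³⁴ = 8.40 × 10⁻³⁴ J·s

8.40 × 10⁻³⁴ J·s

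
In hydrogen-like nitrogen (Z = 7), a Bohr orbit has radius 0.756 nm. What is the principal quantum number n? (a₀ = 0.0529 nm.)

10

r_n = n²a₀/Z ⇒ n² = rZ/a₀ = 0.756 × 7 / 0.0529 ≈ 100.04
n = 10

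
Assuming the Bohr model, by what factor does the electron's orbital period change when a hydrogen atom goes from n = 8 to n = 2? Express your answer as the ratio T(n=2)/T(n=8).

T ∝ Z^-2 · n^3; with Z fixed, T ∝ n^3.
T(n=2)/T(n=8) = (2/8)^3 = 1/64

1/64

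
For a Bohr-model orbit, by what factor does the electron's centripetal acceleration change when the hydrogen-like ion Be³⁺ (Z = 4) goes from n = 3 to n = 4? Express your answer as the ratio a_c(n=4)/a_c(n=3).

81/256

a_c ∝ Z^3 · n^-4; with Z fixed, a_c ∝ n^-4.
a_c(n=4)/a_c(n=3) = (4/3)^-4 = 81/256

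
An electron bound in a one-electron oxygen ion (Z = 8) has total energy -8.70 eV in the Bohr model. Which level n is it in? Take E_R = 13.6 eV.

10

E_n = −E_R Z²/n² ⇒ n² = E_R Z²/(−E_n) = 13.6 × 8² / 8.70 ≈ 100.05
n = 10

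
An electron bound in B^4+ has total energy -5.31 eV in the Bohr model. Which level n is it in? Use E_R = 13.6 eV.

E_n = −E_R Z²/n² ⇒ n² = E_R Z²/(−E_n) = 13.6 × 5² / 5.31 ≈ 64.03
n = 8

8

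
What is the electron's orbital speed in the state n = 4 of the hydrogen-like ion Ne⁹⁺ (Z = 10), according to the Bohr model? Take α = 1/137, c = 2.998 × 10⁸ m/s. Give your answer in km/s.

v_n = Zαc/n = 10 × 0.007299 × 2.998 × 10⁸ / 4
    = 5471 km/s

5471 km/s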